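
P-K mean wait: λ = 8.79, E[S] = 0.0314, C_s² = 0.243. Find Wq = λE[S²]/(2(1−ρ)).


ρ = λ·E[S] = 8.79·0.0314 = 0.2760
E[S²] = E[S]²(1+C_s²) = 0.0314²·(1+0.243) = 0.001226
Wq = λ·E[S²]/(2(1−ρ)) = 8.79·0.001226/(2·0.7240) = 0.007440 hr

Final: 0.007440 hr


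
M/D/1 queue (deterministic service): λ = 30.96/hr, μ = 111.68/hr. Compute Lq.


ρ = 30.96/111.68 = 0.2772
M/D/1: Lq = ρ²/(2(1−ρ)) = 0.07685/(2·0.7228) = 0.05316

Final: 0.05316


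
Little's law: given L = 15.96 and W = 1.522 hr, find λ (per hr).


λ = L/W = 15.96/1.522 = 10.4862 /hr

Final: 10.4862 /hr


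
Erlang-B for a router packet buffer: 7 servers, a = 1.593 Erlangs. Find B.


B(c,a) = (a^c/c!) / Σ_{k=0}^{c} a^k/k!
a^7/7! = 0.005165
Σ terms (k=0..7): 1.00000 + 1.59300 + 1.26882 + 0.67375 + 0.26832 + 0.08549 + 0.02270 + 0.005165 = 4.917238
B = 0.005165/4.917238 = 0.001050

Final: 0.001050


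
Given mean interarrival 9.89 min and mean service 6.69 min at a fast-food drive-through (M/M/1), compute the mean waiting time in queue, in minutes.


λ = 60/9.89 = 6.0667 /hr
μ = 60/6.69 = 8.9686 /hr
ρ = λ/μ = 6.0667/8.9686 = 0.6764
Wq = ρ/(μ−λ) = 0.6764/(8.9686−6.0667) = 0.23310 hr
In minutes: 0.23310·60 = 13.986 min

Final: 13.986 min


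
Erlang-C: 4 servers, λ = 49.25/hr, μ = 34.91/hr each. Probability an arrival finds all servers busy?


a = λ/μ = 1.4108; ρ = a/4 = 0.3527
P₀ = 0.242198 (from M/M/c formula)
C(c,a) = [a^c/(c!(1−ρ))]·P₀ = [3.96119/(24·0.6473)]·0.242198
= 0.25498·0.242198 = 0.061755

Final: 0.061755


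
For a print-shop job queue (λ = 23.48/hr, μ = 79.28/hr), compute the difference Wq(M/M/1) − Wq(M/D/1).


ρ = 23.48/79.28 = 0.2962
Wq(M/M/1) = ρ/(μ−λ) = 0.2962/55.80 = 0.005308 hr
Wq(M/D/1) = ρ/(2(μ−λ)) = 0.002654 hr
Savings = 0.005308 − 0.002654 = 0.002654 hr

Final: 0.002654 hr


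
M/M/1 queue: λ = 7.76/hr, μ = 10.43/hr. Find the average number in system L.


ρ = λ/μ = 7.76/10.43 = 0.7440
L = ρ/(1−ρ) = 0.7440/(1 − 0.7440) = 0.7440/0.2560 = 2.9064

Final: 2.9064


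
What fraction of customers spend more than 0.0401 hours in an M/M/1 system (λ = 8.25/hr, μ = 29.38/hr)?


W ~ Exponential(μ−λ) for M/M/1.
μ − λ = 29.38 − 8.25 = 21.1300
P(W > t) = e^{−(μ−λ)t} = e^{−0.8473} = 0.428565

Final: 0.428565


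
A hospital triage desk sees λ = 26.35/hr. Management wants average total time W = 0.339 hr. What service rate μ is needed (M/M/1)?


W = 1/(μ−λ) ⇒ μ − λ = 1/W = 1/0.339 = 2.9499
μ = λ + 1/W = 26.35 + 2.9499 = 29.2999 per hr

Final: 29.2999 /hr


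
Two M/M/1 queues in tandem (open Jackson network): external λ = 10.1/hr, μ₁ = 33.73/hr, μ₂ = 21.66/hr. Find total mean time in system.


Each node sees arrival rate λ = 10.1/hr (tandem ⇒ throughput preserved).
W₁ = 1/(μ₁−λ) = 1/(33.73−10.1) = 0.04232 hr
W₂ = 1/(μ₂−λ) = 1/(21.66−10.1) = 0.08651 hr
W_total = W₁ + W₂ = 0.04232 + 0.08651 = 0.12882 hr

Final: 0.12882 hr


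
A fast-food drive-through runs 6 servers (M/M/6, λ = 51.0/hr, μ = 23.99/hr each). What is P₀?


a = λ/μ = 51.0/23.99 = 2.1259; ρ = a/c = 0.3543
Σ_{k=0}^{5} a^k/k! (terms k=0..5) = 1.00000 + 2.12589 + 2.25970 + 1.60128 + 0.85104 + 0.36184 = 8.19974
Tail: a^6/(6!(1−ρ)) = 92.30805/(720·0.6457) = 0.19856
P₀ = 1/(8.19974 + 0.19856) = 1/8.39830 = 0.119072

Final: 0.119072


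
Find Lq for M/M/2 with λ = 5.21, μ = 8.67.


a = λ/μ = 0.6009; ρ = a/2 = 0.3005
P₀ = 0.537916
Lq = P₀·a^c·ρ / (c!·(1−ρ)²) = 0.537916·0.36111·0.3005/(2·0.48935)
= 0.05963

Final: 0.05963


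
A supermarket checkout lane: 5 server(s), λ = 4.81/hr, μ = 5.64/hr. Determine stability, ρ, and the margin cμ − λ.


Total capacity cμ = 5·5.64 = 28.20/hr
ρ = λ/(cμ) = 4.81/28.20 = 0.1706
Stable ⇔ ρ < 1: YES
Spare capacity = cμ − λ = 28.20 − 4.81 = 23.39/hr

Final: ρ = 0.1706; stable; margin = 23.39/hr


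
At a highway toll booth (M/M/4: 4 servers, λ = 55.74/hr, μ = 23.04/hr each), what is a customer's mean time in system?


a = 2.4193; ρ = 0.6048; P₀ = 0.081185
Lq = P₀·a^c·ρ/(c!(1−ρ)²) = 0.44878
Wq = Lq/λ = 0.44878/55.74 = 0.008051 hr
W = Wq + 1/μ = 0.008051 + 0.04340 = 0.05145 hr

Final: 0.05145 hr


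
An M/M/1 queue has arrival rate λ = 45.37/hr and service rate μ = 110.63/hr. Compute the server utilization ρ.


ρ = λ/μ = 45.37/110.63 = 0.4101

Final: 0.4101


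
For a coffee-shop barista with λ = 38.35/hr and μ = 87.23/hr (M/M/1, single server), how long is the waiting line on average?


ρ = 38.35/87.23 = 0.4396
Lq = ρ²/(1−ρ) = 0.1933/0.5604 = 0.3449

Final: 0.3449


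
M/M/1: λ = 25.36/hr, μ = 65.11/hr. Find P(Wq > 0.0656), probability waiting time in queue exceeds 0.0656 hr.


ρ = 25.36/65.11 = 0.3895
P(Wq > t) = ρ·e^{−(μ−λ)t} = 0.3895·e^{−2.6076}
= 0.3895·0.073711 = 0.028710

Final: 0.028710


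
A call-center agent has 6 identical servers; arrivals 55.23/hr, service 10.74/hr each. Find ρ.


ρ = λ/(cμ) = 55.23/(6·10.74) = 55.23/64.44 = 0.8571

Final: 0.8571


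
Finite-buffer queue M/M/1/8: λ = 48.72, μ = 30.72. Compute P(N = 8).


ρ = λ/μ = 48.72/30.72 = 1.5859
P_K = (1−ρ)ρ^K/(1−ρ^(K+1)) = (-0.5859·40.021056)/(1 − 63.470894)
= -23.449838/-62.470894 = 0.375372

Final: 0.375372


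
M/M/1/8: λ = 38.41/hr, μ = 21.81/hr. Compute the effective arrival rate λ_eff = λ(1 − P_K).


ρ = 1.7611; P_K = (1−ρ)ρ^8/(1−ρ^9) = 0.434847
λ_eff = λ(1 − P_K) = 38.41·(1 − 0.434847) = 38.41·0.565153 = 21.7075 /hr

Final: 21.7075 /hr


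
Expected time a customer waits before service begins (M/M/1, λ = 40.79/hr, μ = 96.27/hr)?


ρ = 40.79/96.27 = 0.4237
Wq = ρ/(μ−λ) = 0.4237/(96.27 − 40.79) = 0.4237/55.48 = 0.007637 hr

Final: 0.007637 hr


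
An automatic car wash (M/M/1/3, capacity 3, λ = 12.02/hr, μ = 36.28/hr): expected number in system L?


ρ = 12.02/36.28 = 0.3313
L = ρ[1 − (K+1)ρ^K + Kρ^(K+1)] / [(1−ρ)(1−ρ^(K+1))]
Numerator: 0.3313·(1 − 4·0.036367 + 3·0.012049) = 0.295092
Denominator: (0.6687)·(0.987951) = 0.660631
L = 0.295092/0.660631 = 0.4467

Final: 0.4467


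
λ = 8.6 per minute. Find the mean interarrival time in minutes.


Mean interarrival time = 1/λ = 1/8.6 minute = 0.11628 minute
In minutes: 0.11628 × 1 = 0.1163 min

Final: 0.1163 min


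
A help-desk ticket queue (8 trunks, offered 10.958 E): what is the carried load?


B(8,10.958) = 0.380983 (Erlang-B)
Carried load = a(1 − B) = 10.958·(1 − 0.380983) = 10.958·0.619017 = 6.7832 E

Final: 6.7832 Erlangs


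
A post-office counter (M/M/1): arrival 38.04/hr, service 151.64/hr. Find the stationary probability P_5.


ρ = 38.04/151.64 = 0.2509
P_n = (1−ρ)·ρ^n = (1 − 0.2509)·0.2509^5 = 0.7491·0.0009934 = 0.0007442

Final: 0.0007442


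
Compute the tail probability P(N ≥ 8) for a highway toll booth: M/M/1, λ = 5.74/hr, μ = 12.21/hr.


ρ = 5.74/12.21 = 0.4701
P(N ≥ n) = ρ^n = 0.4701^8 = 0.002385

Final: 0.002385


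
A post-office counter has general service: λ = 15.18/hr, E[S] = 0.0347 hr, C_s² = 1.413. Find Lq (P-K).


ρ = λ·E[S] = 15.18·0.0347 = 0.5267
Lq = ρ²(1+C_s²)/(2(1−ρ)) = 0.2775·(1+1.413)/(2·0.4733)
= 0.2775·2.4130/0.9465 = 0.70735

Final: 0.70735


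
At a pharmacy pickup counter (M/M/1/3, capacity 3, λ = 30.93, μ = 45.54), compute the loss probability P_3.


ρ = λ/μ = 30.93/45.54 = 0.6792
P_K = (1−ρ)ρ^K/(1−ρ^(K+1)) = (0.3208·0.313300)/(1 − 0.212788)
= 0.100512/0.787212 = 0.127681

Final: 0.127681


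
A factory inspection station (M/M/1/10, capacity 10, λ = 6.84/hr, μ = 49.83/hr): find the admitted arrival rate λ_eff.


ρ = 0.1373; P_K = (1−ρ)ρ^10/(1−ρ^11) = 0.000000002049
λ_eff = λ(1 − P_K) = 6.84·(1 − 0.000000002049) = 6.84·1.000000 = 6.8400 /hr

Final: 6.8400 /hr


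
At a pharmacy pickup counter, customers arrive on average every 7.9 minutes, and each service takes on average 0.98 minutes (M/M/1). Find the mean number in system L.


λ = 60/7.9 = 7.5949 /hr
μ = 60/0.98 = 61.2245 /hr
ρ = λ/μ = 7.5949/61.2245 = 0.1241
L = ρ/(1−ρ) = 0.1241/0.8759 = 0.1416

Final: 0.1416


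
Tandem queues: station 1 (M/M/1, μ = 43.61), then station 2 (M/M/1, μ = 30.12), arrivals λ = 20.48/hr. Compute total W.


Each node sees arrival rate λ = 20.48/hr (tandem ⇒ throughput preserved).
W₁ = 1/(μ₁−λ) = 1/(43.61−20.48) = 0.04323 hr
W₂ = 1/(μ₂−λ) = 1/(30.12−20.48) = 0.10373 hr
W_total = W₁ + W₂ = 0.04323 + 0.10373 = 0.14697 hr

Final: 0.14697 hr


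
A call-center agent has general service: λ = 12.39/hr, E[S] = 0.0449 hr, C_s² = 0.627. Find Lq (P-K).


ρ = λ·E[S] = 12.39·0.0449 = 0.5563
Lq = ρ²(1+C_s²)/(2(1−ρ)) = 0.3095·(1+0.627)/(2·0.4437)
= 0.3095·1.6270/0.8874 = 0.56743

Final: 0.56743


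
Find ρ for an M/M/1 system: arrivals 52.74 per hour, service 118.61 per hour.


ρ = λ/μ = 52.74/118.61 = 0.4447

Final: 0.4447


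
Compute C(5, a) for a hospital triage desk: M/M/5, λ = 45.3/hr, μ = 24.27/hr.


a = λ/μ = 1.8665; ρ = a/5 = 0.3733
P₀ = 0.153867 (from M/M/c formula)
C(c,a) = [a^c/(c!(1−ρ))]·P₀ = [22.65386/(120·0.6267)]·0.153867
= 0.30123·0.153867 = 0.046350

Final: 0.046350


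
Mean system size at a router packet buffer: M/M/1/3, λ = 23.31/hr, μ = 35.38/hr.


ρ = 23.31/35.38 = 0.6588
L = ρ[1 − (K+1)ρ^K + Kρ^(K+1)] / [(1−ρ)(1−ρ^(K+1))]
Numerator: 0.6588·(1 − 4·0.285992 + 3·0.188425) = 0.277577
Denominator: (0.3412)·(0.811575) = 0.276872
L = 0.277577/0.276872 = 1.0025

Final: 1.0025


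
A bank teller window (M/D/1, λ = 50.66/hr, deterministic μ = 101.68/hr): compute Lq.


ρ = 50.66/101.68 = 0.4982
M/D/1: Lq = ρ²/(2(1−ρ)) = 0.2482/(2·0.5018) = 0.24736

Final: 0.24736


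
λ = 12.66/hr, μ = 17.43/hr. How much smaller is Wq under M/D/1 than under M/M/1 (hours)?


ρ = 12.66/17.43 = 0.7263
Wq(M/M/1) = ρ/(μ−λ) = 0.7263/4.77 = 0.15227 hr
Wq(M/D/1) = ρ/(2(μ−λ)) = 0.07614 hr
Savings = 0.15227 − 0.07614 = 0.07614 hr

Final: 0.07614 hr


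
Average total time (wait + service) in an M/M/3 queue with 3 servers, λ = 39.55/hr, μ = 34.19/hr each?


a = 1.1568; ρ = 0.3856; P₀ = 0.308098
Lq = P₀·a^c·ρ/(c!(1−ρ)²) = 0.08119
Wq = Lq/λ = 0.08119/39.55 = 0.002053 hr
W = Wq + 1/μ = 0.002053 + 0.02925 = 0.03130 hr

Final: 0.03130 hr


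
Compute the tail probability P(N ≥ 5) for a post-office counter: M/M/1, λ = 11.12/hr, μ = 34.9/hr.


ρ = 11.12/34.9 = 0.3186
P(N ≥ n) = ρ^n = 0.3186^5 = 0.003284

Final: 0.003284


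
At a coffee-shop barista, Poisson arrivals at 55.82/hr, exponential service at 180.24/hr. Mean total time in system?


W = 1/(μ−λ) = 1/(180.24 − 55.82) = 1/124.42 = 0.008037 hr

Final: 0.008037 hr


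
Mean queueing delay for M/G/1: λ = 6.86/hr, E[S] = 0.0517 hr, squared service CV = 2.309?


ρ = λ·E[S] = 6.86·0.0517 = 0.3547
E[S²] = E[S]²(1+C_s²) = 0.0517²·(1+2.309) = 0.008845
Wq = λ·E[S²]/(2(1−ρ)) = 6.86·0.008845/(2·0.6453) = 0.04701 hr

Final: 0.04701 hr


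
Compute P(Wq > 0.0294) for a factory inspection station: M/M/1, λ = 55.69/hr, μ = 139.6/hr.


ρ = 55.69/139.6 = 0.3989
P(Wq > t) = ρ·e^{−(μ−λ)t} = 0.3989·e^{−2.4670}
= 0.3989·0.084843 = 0.033846

Final: 0.033846


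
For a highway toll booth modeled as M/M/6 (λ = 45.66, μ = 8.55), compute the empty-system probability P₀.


a = λ/μ = 45.66/8.55 = 5.3404; ρ = a/c = 0.8901
Σ_{k=0}^{5} a^k/k! (terms k=0..5) = 1.00000 + 5.34035 + 14.25967 + 25.38389 + 33.88972 + 36.19659 = 116.07022
Tail: a^6/(6!(1−ρ)) = 23196.30201/(720·0.1099) = 293.03839
P₀ = 1/(116.07022 + 293.03839) = 1/409.10861 = 0.002444

Final: 0.002444


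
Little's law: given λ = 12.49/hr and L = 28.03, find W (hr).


W = L/λ = 28.03/12.49 = 2.2442 hr

Final: 2.2442 hr


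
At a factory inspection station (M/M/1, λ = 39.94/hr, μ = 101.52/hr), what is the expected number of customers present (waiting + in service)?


ρ = λ/μ = 39.94/101.52 = 0.3934
L = ρ/(1−ρ) = 0.3934/(1 − 0.3934) = 0.3934/0.6066 = 0.6486

Final: 0.6486


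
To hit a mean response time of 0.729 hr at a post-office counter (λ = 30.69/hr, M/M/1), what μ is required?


W = 1/(μ−λ) ⇒ μ − λ = 1/W = 1/0.729 = 1.3717
μ = λ + 1/W = 30.69 + 1.3717 = 32.0617 per hr

Final: 32.0617 /hr


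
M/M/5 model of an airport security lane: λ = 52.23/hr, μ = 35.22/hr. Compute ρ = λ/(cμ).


ρ = λ/(cμ) = 52.23/(5·35.22) = 52.23/176.10 = 0.2966

Final: 0.2966


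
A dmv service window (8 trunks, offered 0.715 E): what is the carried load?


B(8,0.715) = 0.0000008287 (Erlang-B)
Carried load = a(1 − B) = 0.715·(1 − 0.0000008287) = 0.715·0.999999 = 0.7150 E

Final: 0.7150 Erlangs


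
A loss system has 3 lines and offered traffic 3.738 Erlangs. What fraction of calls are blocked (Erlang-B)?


B(c,a) = (a^c/c!) / Σ_{k=0}^{c} a^k/k!
a^3/3! = 8.704957
Σ terms (k=0..3): 1.00000 + 3.73800 + 6.98632 + 8.70496 = 20.429279
B = 8.704957/20.429279 = 0.426102

Final: 0.426102


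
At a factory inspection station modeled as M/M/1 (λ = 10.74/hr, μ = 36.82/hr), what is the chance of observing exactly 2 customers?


ρ = 10.74/36.82 = 0.2917
P_n = (1−ρ)·ρ^n = (1 − 0.2917)·0.2917^2 = 0.7083·0.085083 = 0.060265

Final: 0.060265


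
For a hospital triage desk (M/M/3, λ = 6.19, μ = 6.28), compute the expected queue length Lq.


a = λ/μ = 0.9857; ρ = a/3 = 0.3286
P₀ = 0.369121
Lq = P₀·a^c·ρ / (c!·(1−ρ)²) = 0.369121·0.95762·0.3286/(6·0.45084)
= 0.04293

Final: 0.04293


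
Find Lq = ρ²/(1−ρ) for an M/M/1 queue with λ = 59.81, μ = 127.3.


ρ = 59.81/127.3 = 0.4698
Lq = ρ²/(1−ρ) = 0.2207/0.5302 = 0.4164

Final: 0.4164


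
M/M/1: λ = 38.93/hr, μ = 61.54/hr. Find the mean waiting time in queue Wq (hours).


ρ = 38.93/61.54 = 0.6326
Wq = ρ/(μ−λ) = 0.6326/(61.54 − 38.93) = 0.6326/22.61 = 0.02798 hr

Final: 0.02798 hr


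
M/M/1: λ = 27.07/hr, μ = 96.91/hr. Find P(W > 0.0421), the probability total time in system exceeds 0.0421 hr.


W ~ Exponential(μ−λ) for M/M/1.
μ − λ = 96.91 − 27.07 = 69.8400
P(W > t) = e^{−(μ−λ)t} = e^{−2.9403} = 0.052852

Final: 0.052852


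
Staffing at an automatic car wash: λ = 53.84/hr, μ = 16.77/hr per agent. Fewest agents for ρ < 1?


Stability requires cμ > λ ⇔ c > λ/μ.
λ/μ = 53.84/16.77 = 3.2105
Minimum integer c = ⌊3.2105⌋ + 1 = 4
Check: 4·16.77 = 67.08 > 53.84, while 3·16.77 = 50.31 ≤ 53.84

Final: 4 servers


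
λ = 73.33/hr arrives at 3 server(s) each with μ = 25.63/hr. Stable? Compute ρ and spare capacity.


Total capacity cμ = 3·25.63 = 76.89/hr
ρ = λ/(cμ) = 73.33/76.89 = 0.9537
Stable ⇔ ρ < 1: YES
Spare capacity = cμ − λ = 76.89 − 73.33 = 3.56/hr

Final: ρ = 0.9537; stable; margin = 3.56/hr


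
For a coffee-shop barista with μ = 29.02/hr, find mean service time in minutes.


Mean service time = 1/μ = 1/29.02 hour = 0.03446 hour
In minutes: 0.03446 × 60 = 2.0675 min

Final: 2.0675 min


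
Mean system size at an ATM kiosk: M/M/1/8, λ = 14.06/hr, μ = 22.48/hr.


ρ = 14.06/22.48 = 0.6254
L = ρ[1 − (K+1)ρ^K + Kρ^(K+1)] / [(1−ρ)(1−ρ^(K+1))]
Numerator: 0.6254·(1 − 9·0.023416 + 8·0.014645) = 0.566915
Denominator: (0.3746)·(0.985355) = 0.369070
L = 0.566915/0.369070 = 1.5361

Final: 1.5361


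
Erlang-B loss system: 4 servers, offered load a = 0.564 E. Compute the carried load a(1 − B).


B(4,0.564) = 0.002399 (Erlang-B)
Carried load = a(1 − B) = 0.564·(1 − 0.002399) = 0.564·0.997601 = 0.5626 E

Final: 0.5626 Erlangs


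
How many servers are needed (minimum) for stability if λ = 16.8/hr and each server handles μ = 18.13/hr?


Stability requires cμ > λ ⇔ c > λ/μ.
λ/μ = 16.8/18.13 = 0.9266
Minimum integer c = ⌊0.9266⌋ + 1 = 1
Check: 1·18.13 = 18.13 > 16.8, while 0·18.13 = 0.00 ≤ 16.8

Final: 1 servers


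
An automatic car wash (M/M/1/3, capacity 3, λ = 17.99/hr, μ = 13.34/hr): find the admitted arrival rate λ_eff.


ρ = 1.3486; P_K = (1−ρ)ρ^3/(1−ρ^4) = 0.370492
λ_eff = λ(1 − P_K) = 17.99·(1 − 0.370492) = 17.99·0.629508 = 11.3248 /hr

Final: 11.3248 /hr


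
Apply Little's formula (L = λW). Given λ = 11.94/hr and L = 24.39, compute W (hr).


W = L/λ = 24.39/11.94 = 2.0427 hr

Final: 2.0427 hr


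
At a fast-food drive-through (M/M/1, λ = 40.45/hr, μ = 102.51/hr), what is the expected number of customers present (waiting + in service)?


ρ = λ/μ = 40.45/102.51 = 0.3946
L = ρ/(1−ρ) = 0.3946/(1 − 0.3946) = 0.3946/0.6054 = 0.6518

Final: 0.6518


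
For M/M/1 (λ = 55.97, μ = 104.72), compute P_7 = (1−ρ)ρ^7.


ρ = 55.97/104.72 = 0.5345
P_n = (1−ρ)·ρ^n = (1 − 0.5345)·0.5345^7 = 0.4655·0.012459 = 0.005800

Final: 0.005800


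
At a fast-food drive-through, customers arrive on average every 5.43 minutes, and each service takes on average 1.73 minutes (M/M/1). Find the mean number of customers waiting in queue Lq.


λ = 60/5.43 = 11.0497 /hr
μ = 60/1.73 = 34.6821 /hr
ρ = λ/μ = 11.0497/34.6821 = 0.3186
Lq = ρ²/(1−ρ) = 0.1015/0.6814 = 0.1490

Final: 0.1490


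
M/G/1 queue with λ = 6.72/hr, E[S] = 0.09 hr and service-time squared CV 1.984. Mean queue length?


ρ = λ·E[S] = 6.72·0.09 = 0.6048
Lq = ρ²(1+C_s²)/(2(1−ρ)) = 0.3658·(1+1.984)/(2·0.3952)
= 0.3658·2.9840/0.7904 = 1.38094

Final: 1.38094


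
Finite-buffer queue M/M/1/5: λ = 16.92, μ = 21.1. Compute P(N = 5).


ρ = λ/μ = 16.92/21.1 = 0.8019
P_K = (1−ρ)ρ^K/(1−ρ^(K+1)) = (0.1981·0.331581)/(1 − 0.265893)
= 0.065688/0.734107 = 0.089480

Final: 0.089480


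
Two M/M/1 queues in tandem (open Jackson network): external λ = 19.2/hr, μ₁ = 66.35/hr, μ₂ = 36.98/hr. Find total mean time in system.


Each node sees arrival rate λ = 19.2/hr (tandem ⇒ throughput preserved).
W₁ = 1/(μ₁−λ) = 1/(66.35−19.2) = 0.02121 hr
W₂ = 1/(μ₂−λ) = 1/(36.98−19.2) = 0.05624 hr
W_total = W₁ + W₂ = 0.02121 + 0.05624 = 0.07745 hr

Final: 0.07745 hr


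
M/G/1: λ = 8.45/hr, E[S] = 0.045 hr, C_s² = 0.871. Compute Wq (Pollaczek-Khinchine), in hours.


ρ = λ·E[S] = 8.45·0.045 = 0.3802
E[S²] = E[S]²(1+C_s²) = 0.045²·(1+0.871) = 0.003789
Wq = λ·E[S²]/(2(1−ρ)) = 8.45·0.003789/(2·0.6198) = 0.02583 hr

Final: 0.02583 hr


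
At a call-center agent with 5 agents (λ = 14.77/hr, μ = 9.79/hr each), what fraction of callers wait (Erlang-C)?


a = λ/μ = 1.5087; ρ = a/5 = 0.3017
P₀ = 0.220838 (from M/M/c formula)
C(c,a) = [a^c/(c!(1−ρ))]·P₀ = [7.81608/(120·0.6983)]·0.220838
= 0.09328·0.220838 = 0.020600

Final: 0.020600


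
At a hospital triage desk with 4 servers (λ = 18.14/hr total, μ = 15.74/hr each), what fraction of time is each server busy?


ρ = λ/(cμ) = 18.14/(4·15.74) = 18.14/62.96 = 0.2881

Final: 0.2881


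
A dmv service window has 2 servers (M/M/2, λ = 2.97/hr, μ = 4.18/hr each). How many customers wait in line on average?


a = λ/μ = 0.7105; ρ = a/2 = 0.3553
P₀ = 0.475728
Lq = P₀·a^c·ρ / (c!·(1−ρ)²) = 0.475728·0.50485·0.3553/(2·0.41569)
= 0.10263

Final: 0.10263


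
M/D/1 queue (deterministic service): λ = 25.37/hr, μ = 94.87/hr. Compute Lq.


ρ = 25.37/94.87 = 0.2674
M/D/1: Lq = ρ²/(2(1−ρ)) = 0.07151/(2·0.7326) = 0.04881

Final: 0.04881


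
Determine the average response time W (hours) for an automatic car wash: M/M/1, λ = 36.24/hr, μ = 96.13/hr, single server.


W = 1/(μ−λ) = 1/(96.13 − 36.24) = 1/59.89 = 0.01670 hr

Final: 0.01670 hr


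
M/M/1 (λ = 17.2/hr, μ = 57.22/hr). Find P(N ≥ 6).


ρ = 17.2/57.22 = 0.3006
P(N ≥ n) = ρ^n = 0.3006^6 = 0.0007377

Final: 0.0007377


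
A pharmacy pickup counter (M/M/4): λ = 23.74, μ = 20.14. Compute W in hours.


a = 1.1787; ρ = 0.2947; P₀ = 0.306702
Lq = P₀·a^c·ρ/(c!(1−ρ)²) = 0.01461
Wq = Lq/λ = 0.01461/23.74 = 0.0006156 hr
W = Wq + 1/μ = 0.0006156 + 0.04965 = 0.05027 hr

Final: 0.05027 hr


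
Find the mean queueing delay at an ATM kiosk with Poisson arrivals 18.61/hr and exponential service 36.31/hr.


ρ = 18.61/36.31 = 0.5125
Wq = ρ/(μ−λ) = 0.5125/(36.31 − 18.61) = 0.5125/17.70 = 0.02896 hr

Final: 0.02896 hr


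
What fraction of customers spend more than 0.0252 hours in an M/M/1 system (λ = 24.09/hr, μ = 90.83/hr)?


W ~ Exponential(μ−λ) for M/M/1.
μ − λ = 90.83 − 24.09 = 66.7400
P(W > t) = e^{−(μ−λ)t} = e^{−1.6818} = 0.186030

Final: 0.186030


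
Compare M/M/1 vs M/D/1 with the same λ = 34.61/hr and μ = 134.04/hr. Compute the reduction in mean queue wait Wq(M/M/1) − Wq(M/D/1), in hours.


ρ = 34.61/134.04 = 0.2582
Wq(M/M/1) = ρ/(μ−λ) = 0.2582/99.43 = 0.002597 hr
Wq(M/D/1) = ρ/(2(μ−λ)) = 0.001298 hr
Savings = 0.002597 − 0.001298 = 0.001298 hr

Final: 0.001298 hr


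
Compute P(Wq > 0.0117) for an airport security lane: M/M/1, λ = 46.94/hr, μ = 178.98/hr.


ρ = 46.94/178.98 = 0.2623
P(Wq > t) = ρ·e^{−(μ−λ)t} = 0.2623·e^{−1.5449}
= 0.2623·0.213340 = 0.055951

Final: 0.055951


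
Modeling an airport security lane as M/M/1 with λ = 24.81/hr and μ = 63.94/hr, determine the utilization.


ρ = λ/μ = 24.81/63.94 = 0.3880

Final: 0.3880


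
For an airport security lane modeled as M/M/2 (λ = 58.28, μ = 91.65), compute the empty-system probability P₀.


a = λ/μ = 58.28/91.65 = 0.6359; ρ = a/c = 0.3179
Σ_{k=0}^{1} a^k/k! (terms k=0..1) = 1.00000 + 0.63590 = 1.63590
Tail: a^2/(2!(1−ρ)) = 0.40437/(2·0.6821) = 0.29643
P₀ = 1/(1.63590 + 0.29643) = 1/1.93233 = 0.517510

Final: 0.517510


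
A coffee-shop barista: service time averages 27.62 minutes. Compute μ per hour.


μ = 1/(service time) in consistent units.
1 hour = 60 min, so μ = 60/27.62 = 2.1723 per hour

Final: 2.1723 /hr


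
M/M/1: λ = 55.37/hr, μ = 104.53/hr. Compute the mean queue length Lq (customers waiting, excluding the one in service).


ρ = 55.37/104.53 = 0.5297
Lq = ρ²/(1−ρ) = 0.2806/0.4703 = 0.5966

Final: 0.5966


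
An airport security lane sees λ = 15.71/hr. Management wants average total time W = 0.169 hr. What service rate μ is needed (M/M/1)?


W = 1/(μ−λ) ⇒ μ − λ = 1/W = 1/0.169 = 5.9172
μ = λ + 1/W = 15.71 + 5.9172 = 21.6272 per hr

Final: 21.6272 /hr


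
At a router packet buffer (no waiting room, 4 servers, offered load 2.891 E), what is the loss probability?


B(c,a) = (a^c/c!) / Σ_{k=0}^{c} a^k/k!
a^4/4! = 2.910591
Σ terms (k=0..4): 1.00000 + 2.89100 + 4.17894 + 4.02711 + 2.91059 = 15.007637
B = 2.910591/15.007637 = 0.193941

Final: 0.193941


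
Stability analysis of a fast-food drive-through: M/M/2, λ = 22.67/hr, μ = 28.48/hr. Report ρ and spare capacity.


Total capacity cμ = 2·28.48 = 56.96/hr
ρ = λ/(cμ) = 22.67/56.96 = 0.3980
Stable ⇔ ρ < 1: YES
Spare capacity = cμ − λ = 56.96 − 22.67 = 34.29/hr

Final: ρ = 0.3980; stable; margin = 34.29/hr


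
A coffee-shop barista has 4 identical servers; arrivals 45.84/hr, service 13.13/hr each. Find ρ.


ρ = λ/(cμ) = 45.84/(4·13.13) = 45.84/52.52 = 0.8728

Final: 0.8728


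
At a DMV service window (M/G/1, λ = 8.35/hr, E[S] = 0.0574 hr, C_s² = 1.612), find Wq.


ρ = λ·E[S] = 8.35·0.0574 = 0.4793
E[S²] = E[S]²(1+C_s²) = 0.0574²·(1+1.612) = 0.008606
Wq = λ·E[S²]/(2(1−ρ)) = 8.35·0.008606/(2·0.5207) = 0.06900 hr

Final: 0.06900 hr


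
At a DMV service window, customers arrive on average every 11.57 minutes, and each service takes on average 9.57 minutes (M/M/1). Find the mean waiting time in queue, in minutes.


λ = 60/11.57 = 5.1858 /hr
μ = 60/9.57 = 6.2696 /hr
ρ = λ/μ = 5.1858/6.2696 = 0.8271
Wq = ρ/(μ−λ) = 0.8271/(6.2696−5.1858) = 0.76321 hr
In minutes: 0.76321·60 = 45.792 min

Final: 45.792 min


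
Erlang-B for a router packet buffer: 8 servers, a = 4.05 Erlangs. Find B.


B(c,a) = (a^c/c!) / Σ_{k=0}^{c} a^k/k!
a^8/8! = 1.795228
Σ terms (k=0..8): 1.00000 + 4.05000 + 8.20125 + 11.07169 + 11.21008 + 9.08017 + 6.12911 + 3.54613 + 1.79523 = 56.083660
B = 1.795228/56.083660 = 0.032010

Final: 0.032010


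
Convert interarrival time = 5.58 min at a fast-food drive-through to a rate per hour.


λ = 1/(interarrival time) in consistent units.
1 hour = 60 min, so λ = 60/5.58 = 10.7527 per hour

Final: 10.7527 /hr


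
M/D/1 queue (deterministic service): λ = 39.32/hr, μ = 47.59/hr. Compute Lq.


ρ = 39.32/47.59 = 0.8262
M/D/1: Lq = ρ²/(2(1−ρ)) = 0.6826/(2·0.1738) = 1.96416

Final: 1.96416


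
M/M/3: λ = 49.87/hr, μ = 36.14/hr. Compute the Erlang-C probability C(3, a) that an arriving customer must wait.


a = λ/μ = 1.3799; ρ = a/3 = 0.4600
P₀ = 0.241376 (from M/M/c formula)
C(c,a) = [a^c/(c!(1−ρ))]·P₀ = [2.62757/(6·0.5400)]·0.241376
= 0.81093·0.241376 = 0.195739

Final: 0.195739


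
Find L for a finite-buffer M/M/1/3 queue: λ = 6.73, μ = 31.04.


ρ = 6.73/31.04 = 0.2168
L = ρ[1 − (K+1)ρ^K + Kρ^(K+1)] / [(1−ρ)(1−ρ^(K+1))]
Numerator: 0.2168·(1 − 4·0.010192 + 3·0.002210) = 0.209415
Denominator: (0.7832)·(0.997790) = 0.781452
L = 0.209415/0.781452 = 0.2680

Final: 0.2680


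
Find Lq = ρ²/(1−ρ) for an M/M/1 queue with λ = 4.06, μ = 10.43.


ρ = 4.06/10.43 = 0.3893
Lq = ρ²/(1−ρ) = 0.1515/0.6107 = 0.2481

Final: 0.2481


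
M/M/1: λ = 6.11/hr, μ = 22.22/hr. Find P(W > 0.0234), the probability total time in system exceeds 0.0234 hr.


W ~ Exponential(μ−λ) for M/M/1.
μ − λ = 22.22 − 6.11 = 16.1100
P(W > t) = e^{−(μ−λ)t} = e^{−0.3770} = 0.685934

Final: 0.685934


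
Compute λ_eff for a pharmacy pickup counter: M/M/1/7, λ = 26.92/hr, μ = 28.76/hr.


ρ = 0.9360; P_K = (1−ρ)ρ^7/(1−ρ^8) = 0.098048
λ_eff = λ(1 − P_K) = 26.92·(1 − 0.098048) = 26.92·0.901952 = 24.2805 /hr

Final: 24.2805 /hr


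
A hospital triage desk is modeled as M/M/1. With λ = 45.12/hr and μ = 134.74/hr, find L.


ρ = λ/μ = 45.12/134.74 = 0.3349
L = ρ/(1−ρ) = 0.3349/(1 − 0.3349) = 0.3349/0.6651 = 0.5035

Final: 0.5035


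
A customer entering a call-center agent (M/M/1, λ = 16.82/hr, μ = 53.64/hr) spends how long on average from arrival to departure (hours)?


W = 1/(μ−λ) = 1/(53.64 − 16.82) = 1/36.82 = 0.02716 hr

Final: 0.02716 hr


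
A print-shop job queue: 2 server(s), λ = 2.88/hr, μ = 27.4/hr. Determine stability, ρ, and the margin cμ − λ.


Total capacity cμ = 2·27.4 = 54.80/hr
ρ = λ/(cμ) = 2.88/54.80 = 0.05255
Stable ⇔ ρ < 1: YES
Spare capacity = cμ − λ = 54.80 − 2.88 = 51.92/hr

Final: ρ = 0.05255; stable; margin = 51.92/hr


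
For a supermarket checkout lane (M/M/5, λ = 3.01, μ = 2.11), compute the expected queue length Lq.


a = λ/μ = 1.4265; ρ = a/5 = 0.2853
P₀ = 0.239847
Lq = P₀·a^c·ρ / (c!·(1−ρ)²) = 0.239847·5.90772·0.2853/(120·0.51078)
= 0.006596

Final: 0.006596


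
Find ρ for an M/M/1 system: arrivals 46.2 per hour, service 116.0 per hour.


ρ = λ/μ = 46.2/116.0 = 0.3983

Final: 0.3983


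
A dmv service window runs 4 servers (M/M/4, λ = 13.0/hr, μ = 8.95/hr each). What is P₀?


a = λ/μ = 13.0/8.95 = 1.4525; ρ = a/c = 0.3631
Σ_{k=0}^{3} a^k/k! (terms k=0..3) = 1.00000 + 1.45251 + 1.05490 + 0.51075 = 4.01816
Tail: a^4/(4!(1−ρ)) = 4.45124/(24·0.6369) = 0.29122
P₀ = 1/(4.01816 + 0.29122) = 1/4.30938 = 0.232052

Final: 0.232052


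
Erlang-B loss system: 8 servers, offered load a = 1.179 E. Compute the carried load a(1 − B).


B(8,1.179) = 0.00002848 (Erlang-B)
Carried load = a(1 − B) = 1.179·(1 − 0.00002848) = 1.179·0.999972 = 1.1790 E

Final: 1.1790 Erlangs


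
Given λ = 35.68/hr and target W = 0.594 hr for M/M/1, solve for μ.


W = 1/(μ−λ) ⇒ μ − λ = 1/W = 1/0.594 = 1.6835
μ = λ + 1/W = 35.68 + 1.6835 = 37.3635 per hr

Final: 37.3635 /hr


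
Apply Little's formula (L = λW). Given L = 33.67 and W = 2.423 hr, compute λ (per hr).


λ = L/W = 33.67/2.423 = 13.8960 /hr

Final: 13.8960 /hr


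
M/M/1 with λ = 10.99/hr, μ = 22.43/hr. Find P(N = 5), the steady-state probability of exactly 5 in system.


ρ = 10.99/22.43 = 0.4900
P_n = (1−ρ)·ρ^n = (1 − 0.4900)·0.4900^5 = 0.5100·0.028239 = 0.014403

Final: 0.014403


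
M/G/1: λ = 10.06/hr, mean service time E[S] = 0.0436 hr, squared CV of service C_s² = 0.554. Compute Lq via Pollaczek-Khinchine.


ρ = λ·E[S] = 10.06·0.0436 = 0.4386
Lq = ρ²(1+C_s²)/(2(1−ρ)) = 0.1924·(1+0.554)/(2·0.5614)
= 0.1924·1.5540/1.1228 = 0.26627

Final: 0.26627


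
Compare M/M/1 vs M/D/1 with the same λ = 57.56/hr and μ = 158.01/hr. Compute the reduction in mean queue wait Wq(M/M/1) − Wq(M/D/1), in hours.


ρ = 57.56/158.01 = 0.3643
Wq(M/M/1) = ρ/(μ−λ) = 0.3643/100.45 = 0.003626 hr
Wq(M/D/1) = ρ/(2(μ−λ)) = 0.001813 hr
Savings = 0.003626 − 0.001813 = 0.001813 hr

Final: 0.001813 hr


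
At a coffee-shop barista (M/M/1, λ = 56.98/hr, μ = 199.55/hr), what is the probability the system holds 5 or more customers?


ρ = 56.98/199.55 = 0.2855
P(N ≥ n) = ρ^n = 0.2855^5 = 0.001898

Final: 0.001898


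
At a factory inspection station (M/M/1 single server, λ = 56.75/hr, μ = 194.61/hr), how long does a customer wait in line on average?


ρ = 56.75/194.61 = 0.2916
Wq = ρ/(μ−λ) = 0.2916/(194.61 − 56.75) = 0.2916/137.86 = 0.002115 hr

Final: 0.002115 hr


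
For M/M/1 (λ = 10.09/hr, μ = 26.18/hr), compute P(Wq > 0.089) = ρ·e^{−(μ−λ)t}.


ρ = 10.09/26.18 = 0.3854
P(Wq > t) = ρ·e^{−(μ−λ)t} = 0.3854·e^{−1.4320}
= 0.3854·0.238828 = 0.092047

Final: 0.092047


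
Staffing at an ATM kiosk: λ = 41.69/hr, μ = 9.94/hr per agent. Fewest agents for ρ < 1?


Stability requires cμ > λ ⇔ c > λ/μ.
λ/μ = 41.69/9.94 = 4.1942
Minimum integer c = ⌊4.1942⌋ + 1 = 5
Check: 5·9.94 = 49.70 > 41.69, while 4·9.94 = 39.76 ≤ 41.69

Final: 5 servers


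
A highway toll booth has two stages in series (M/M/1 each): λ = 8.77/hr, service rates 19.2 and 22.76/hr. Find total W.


Each node sees arrival rate λ = 8.77/hr (tandem ⇒ throughput preserved).
W₁ = 1/(μ₁−λ) = 1/(19.2−8.77) = 0.09588 hr
W₂ = 1/(μ₂−λ) = 1/(22.76−8.77) = 0.07148 hr
W_total = W₁ + W₂ = 0.09588 + 0.07148 = 0.16736 hr

Final: 0.16736 hr


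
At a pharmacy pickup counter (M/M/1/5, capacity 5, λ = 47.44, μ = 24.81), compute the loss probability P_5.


ρ = λ/μ = 47.44/24.81 = 1.9121
P_K = (1−ρ)ρ^K/(1−ρ^(K+1)) = (-0.9121·25.561691)/(1 − 48.877333)
= -23.315642/-47.877333 = 0.486987

Final: 0.486987


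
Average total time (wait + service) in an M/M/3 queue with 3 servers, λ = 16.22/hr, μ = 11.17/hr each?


a = 1.4521; ρ = 0.4840; P₀ = 0.222446
Lq = P₀·a^c·ρ/(c!(1−ρ)²) = 0.20640
Wq = Lq/λ = 0.20640/16.22 = 0.01272 hr
W = Wq + 1/μ = 0.01272 + 0.08953 = 0.10225 hr

Final: 0.10225 hr


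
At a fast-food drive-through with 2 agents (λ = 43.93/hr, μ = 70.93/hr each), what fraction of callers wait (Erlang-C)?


a = λ/μ = 0.6193; ρ = a/2 = 0.3097
P₀ = 0.527100 (from M/M/c formula)
C(c,a) = [a^c/(c!(1−ρ))]·P₀ = [0.38359/(2·0.6903)]·0.527100
= 0.27783·0.527100 = 0.146444

Final: 0.146444


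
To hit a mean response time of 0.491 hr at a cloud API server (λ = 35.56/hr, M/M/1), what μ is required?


W = 1/(μ−λ) ⇒ μ − λ = 1/W = 1/0.491 = 2.0367
μ = λ + 1/W = 35.56 + 2.0367 = 37.5967 per hr

Final: 37.5967 /hr


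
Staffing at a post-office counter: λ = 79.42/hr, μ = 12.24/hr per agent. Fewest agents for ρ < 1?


Stability requires cμ > λ ⇔ c > λ/μ.
λ/μ = 79.42/12.24 = 6.4886
Minimum integer c = ⌊6.4886⌋ + 1 = 7
Check: 7·12.24 = 85.68 > 79.42, while 6·12.24 = 73.44 ≤ 79.42

Final: 7 servers


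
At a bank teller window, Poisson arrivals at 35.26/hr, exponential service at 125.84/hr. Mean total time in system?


W = 1/(μ−λ) = 1/(125.84 − 35.26) = 1/90.58 = 0.01104 hr

Final: 0.01104 hr


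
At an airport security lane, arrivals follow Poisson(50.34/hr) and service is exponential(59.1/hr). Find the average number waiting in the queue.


ρ = 50.34/59.1 = 0.8518
Lq = ρ²/(1−ρ) = 0.7255/0.1482 = 4.8948

Final: 4.8948


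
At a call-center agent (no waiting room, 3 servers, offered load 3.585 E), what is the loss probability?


B(c,a) = (a^c/c!) / Σ_{k=0}^{c} a^k/k!
a^3/3! = 7.679204
Σ terms (k=0..3): 1.00000 + 3.58500 + 6.42611 + 7.67920 = 18.690317
B = 7.679204/18.690317 = 0.410865

Final: 0.410865


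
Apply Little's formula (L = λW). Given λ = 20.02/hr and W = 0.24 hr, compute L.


L = λW = 20.02·0.24 = 4.8048

Final: 4.8048


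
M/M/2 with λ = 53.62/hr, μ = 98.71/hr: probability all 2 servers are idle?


a = λ/μ = 53.62/98.71 = 0.5432; ρ = a/c = 0.2716
Σ_{k=0}^{1} a^k/k! (terms k=0..1) = 1.00000 + 0.54321 = 1.54321
Tail: a^2/(2!(1−ρ)) = 0.29507/(2·0.7284) = 0.20255
P₀ = 1/(1.54321 + 0.20255) = 1/1.74576 = 0.572817

Final: 0.572817


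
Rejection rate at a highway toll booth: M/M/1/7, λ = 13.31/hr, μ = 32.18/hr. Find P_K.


ρ = λ/μ = 13.31/32.18 = 0.4136
P_K = (1−ρ)ρ^K/(1−ρ^(K+1)) = (0.5864·0.002071)/(1 − 0.0008565)
= 0.001214/0.999143 = 0.001215

Final: 0.001215


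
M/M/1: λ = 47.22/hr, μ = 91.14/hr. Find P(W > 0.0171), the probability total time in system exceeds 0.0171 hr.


W ~ Exponential(μ−λ) for M/M/1.
μ − λ = 91.14 − 47.22 = 43.9200
P(W > t) = e^{−(μ−λ)t} = e^{−0.7510} = 0.471879

Final: 0.471879


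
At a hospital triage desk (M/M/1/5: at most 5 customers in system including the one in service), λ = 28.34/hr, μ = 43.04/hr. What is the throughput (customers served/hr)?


ρ = 0.6585; P_K = (1−ρ)ρ^5/(1−ρ^6) = 0.046026
λ_eff = λ(1 − P_K) = 28.34·(1 − 0.046026) = 28.34·0.953974 = 27.0356 /hr

Final: 27.0356 /hr


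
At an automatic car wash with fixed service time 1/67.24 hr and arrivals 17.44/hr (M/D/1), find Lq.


ρ = 17.44/67.24 = 0.2594
M/D/1: Lq = ρ²/(2(1−ρ)) = 0.06727/(2·0.7406) = 0.04542

Final: 0.04542


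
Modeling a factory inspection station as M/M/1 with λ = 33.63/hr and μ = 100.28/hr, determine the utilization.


ρ = λ/μ = 33.63/100.28 = 0.3354

Final: 0.3354


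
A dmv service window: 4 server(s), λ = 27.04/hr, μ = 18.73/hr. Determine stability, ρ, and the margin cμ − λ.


Total capacity cμ = 4·18.73 = 74.92/hr
ρ = λ/(cμ) = 27.04/74.92 = 0.3609
Stable ⇔ ρ < 1: YES
Spare capacity = cμ − λ = 74.92 − 27.04 = 47.88/hr

Final: ρ = 0.3609; stable; margin = 47.88/hr


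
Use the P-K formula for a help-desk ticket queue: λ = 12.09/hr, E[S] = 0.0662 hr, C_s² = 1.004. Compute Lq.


ρ = λ·E[S] = 12.09·0.0662 = 0.8004
Lq = ρ²(1+C_s²)/(2(1−ρ)) = 0.6406·(1+1.004)/(2·0.1996)
= 0.6406·2.0040/0.3993 = 3.21503

Final: 3.21503


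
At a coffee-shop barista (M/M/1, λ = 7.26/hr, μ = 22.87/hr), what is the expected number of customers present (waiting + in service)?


ρ = λ/μ = 7.26/22.87 = 0.3174
L = ρ/(1−ρ) = 0.3174/(1 − 0.3174) = 0.3174/0.6826 = 0.4651

Final: 0.4651


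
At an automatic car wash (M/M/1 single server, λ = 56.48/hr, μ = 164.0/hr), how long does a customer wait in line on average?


ρ = 56.48/164.0 = 0.3444
Wq = ρ/(μ−λ) = 0.3444/(164.0 − 56.48) = 0.3444/107.52 = 0.003203 hr

Final: 0.003203 hr


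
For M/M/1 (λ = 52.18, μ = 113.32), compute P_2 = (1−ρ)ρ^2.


ρ = 52.18/113.32 = 0.4605
P_n = (1−ρ)·ρ^n = (1 − 0.4605)·0.4605^2 = 0.5395·0.212029 = 0.114397

Final: 0.114397


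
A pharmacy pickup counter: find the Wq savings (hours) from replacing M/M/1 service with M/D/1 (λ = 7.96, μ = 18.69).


ρ = 7.96/18.69 = 0.4259
Wq(M/M/1) = ρ/(μ−λ) = 0.4259/10.73 = 0.03969 hr
Wq(M/D/1) = ρ/(2(μ−λ)) = 0.01985 hr
Savings = 0.03969 − 0.01985 = 0.01985 hr

Final: 0.01985 hr


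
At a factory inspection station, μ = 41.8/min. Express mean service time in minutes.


Mean service time = 1/μ = 1/41.8 minute = 0.02392 minute
In minutes: 0.02392 × 1 = 0.02392 min

Final: 0.02392 min


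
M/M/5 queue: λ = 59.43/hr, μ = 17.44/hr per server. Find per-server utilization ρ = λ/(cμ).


ρ = λ/(cμ) = 59.43/(5·17.44) = 59.43/87.20 = 0.6815

Final: 0.6815


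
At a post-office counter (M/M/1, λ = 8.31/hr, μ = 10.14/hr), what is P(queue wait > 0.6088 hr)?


ρ = 8.31/10.14 = 0.8195
P(Wq > t) = ρ·e^{−(μ−λ)t} = 0.8195·e^{−1.1141}
= 0.8195·0.328209 = 0.268976

Final: 0.268976


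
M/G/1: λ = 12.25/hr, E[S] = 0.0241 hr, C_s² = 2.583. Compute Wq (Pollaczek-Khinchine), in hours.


ρ = λ·E[S] = 12.25·0.0241 = 0.2952
E[S²] = E[S]²(1+C_s²) = 0.0241²·(1+2.583) = 0.002081
Wq = λ·E[S²]/(2(1−ρ)) = 12.25·0.002081/(2·0.7048) = 0.01809 hr

Final: 0.01809 hr


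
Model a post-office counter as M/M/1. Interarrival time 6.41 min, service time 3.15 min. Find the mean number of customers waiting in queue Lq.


λ = 60/6.41 = 9.3604 /hr
μ = 60/3.15 = 19.0476 /hr
ρ = λ/μ = 9.3604/19.0476 = 0.4914
Lq = ρ²/(1−ρ) = 0.2415/0.5086 = 0.4748

Final: 0.4748


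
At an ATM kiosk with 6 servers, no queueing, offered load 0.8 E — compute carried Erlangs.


B(6,0.8) = 0.0001636 (Erlang-B)
Carried load = a(1 − B) = 0.8·(1 − 0.0001636) = 0.8·0.999836 = 0.7999 E

Final: 0.7999 Erlangs


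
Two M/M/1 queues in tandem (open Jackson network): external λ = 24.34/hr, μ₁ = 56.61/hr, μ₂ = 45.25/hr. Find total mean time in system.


Each node sees arrival rate λ = 24.34/hr (tandem ⇒ throughput preserved).
W₁ = 1/(μ₁−λ) = 1/(56.61−24.34) = 0.03099 hr
W₂ = 1/(μ₂−λ) = 1/(45.25−24.34) = 0.04782 hr
W_total = W₁ + W₂ = 0.03099 + 0.04782 = 0.07881 hr

Final: 0.07881 hr


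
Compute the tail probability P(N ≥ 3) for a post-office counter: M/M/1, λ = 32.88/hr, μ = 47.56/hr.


ρ = 32.88/47.56 = 0.6913
P(N ≥ n) = ρ^n = 0.6913^3 = 0.330423

Final: 0.330423


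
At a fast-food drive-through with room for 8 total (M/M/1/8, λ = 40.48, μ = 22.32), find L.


ρ = 40.48/22.32 = 1.8136
L = ρ[1 − (K+1)ρ^K + Kρ^(K+1)] / [(1−ρ)(1−ρ^(K+1))]
Numerator: 1.8136·(1 − 9·117.049755 + 8·212.283785) = 1171.276621
Denominator: (-0.8136)·(-211.283785) = 171.904728
L = 1171.276621/171.904728 = 6.8135

Final: 6.8135


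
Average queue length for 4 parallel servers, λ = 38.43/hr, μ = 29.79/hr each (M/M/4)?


a = λ/μ = 1.2900; ρ = a/4 = 0.3225
P₀ = 0.273954
Lq = P₀·a^c·ρ / (c!·(1−ρ)²) = 0.273954·2.76949·0.3225/(24·0.45900)
= 0.02221

Final: 0.02221


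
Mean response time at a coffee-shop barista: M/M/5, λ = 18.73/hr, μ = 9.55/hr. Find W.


a = 1.9613; ρ = 0.3923; P₀ = 0.139738
Lq = P₀·a^c·ρ/(c!(1−ρ)²) = 0.03589
Wq = Lq/λ = 0.03589/18.73 = 0.001916 hr
W = Wq + 1/μ = 0.001916 + 0.10471 = 0.10663 hr

Final: 0.10663 hr


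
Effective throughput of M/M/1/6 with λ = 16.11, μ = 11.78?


ρ = 1.3676; P_K = (1−ρ)ρ^6/(1−ρ^7) = 0.302601
λ_eff = λ(1 − P_K) = 16.11·(1 − 0.302601) = 16.11·0.697399 = 11.2351 /hr

Final: 11.2351 /hr


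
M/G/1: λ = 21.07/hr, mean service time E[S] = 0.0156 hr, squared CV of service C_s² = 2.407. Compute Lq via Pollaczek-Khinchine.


ρ = λ·E[S] = 21.07·0.0156 = 0.3287
Lq = ρ²(1+C_s²)/(2(1−ρ)) = 0.1080·(1+2.407)/(2·0.6713)
= 0.1080·3.4070/1.3426 = 0.27416

Final: 0.27416


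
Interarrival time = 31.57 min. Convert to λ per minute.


λ = 1/(interarrival time) in consistent units.
1 minute = 1 min, so λ = 1/31.57 = 0.03168 per minute

Final: 0.03168 /min
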